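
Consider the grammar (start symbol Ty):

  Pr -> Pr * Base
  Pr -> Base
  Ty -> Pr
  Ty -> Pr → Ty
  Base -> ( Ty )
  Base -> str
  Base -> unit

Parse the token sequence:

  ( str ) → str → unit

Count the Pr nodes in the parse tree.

4

[Ty [Pr [Base ( [Ty [Pr [Base str]]] )]] → [Ty [Pr [Base str]] → [Ty [Pr [Base unit]]]]]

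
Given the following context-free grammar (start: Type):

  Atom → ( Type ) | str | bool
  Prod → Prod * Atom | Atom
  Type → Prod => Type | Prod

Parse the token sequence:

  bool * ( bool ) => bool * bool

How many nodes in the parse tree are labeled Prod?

[Type [Prod [Prod [Atom bool]] * [Atom ( [Type [Prod [Atom bool]]] )]] => [Type [Prod [Prod [Atom bool]] * [Atom bool]]]]

5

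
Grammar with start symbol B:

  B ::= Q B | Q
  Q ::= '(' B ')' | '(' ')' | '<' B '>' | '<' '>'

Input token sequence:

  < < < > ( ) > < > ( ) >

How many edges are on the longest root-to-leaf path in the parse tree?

7

[B [Q < [B [Q < [B [Q < >] [B [Q ( )]]] >] [B [Q < >] [B [Q ( )]]]] >]]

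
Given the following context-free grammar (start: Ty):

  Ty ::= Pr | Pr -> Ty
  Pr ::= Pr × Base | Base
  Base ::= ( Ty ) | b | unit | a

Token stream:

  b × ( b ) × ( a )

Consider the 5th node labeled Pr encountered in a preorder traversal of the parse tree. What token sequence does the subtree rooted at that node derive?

a

[Ty [Pr [Pr [Pr [Base b]] × [Base ( [Ty [Pr [Base b]]] )]] × [Base ( [Ty [Pr [Base a]]] )]]]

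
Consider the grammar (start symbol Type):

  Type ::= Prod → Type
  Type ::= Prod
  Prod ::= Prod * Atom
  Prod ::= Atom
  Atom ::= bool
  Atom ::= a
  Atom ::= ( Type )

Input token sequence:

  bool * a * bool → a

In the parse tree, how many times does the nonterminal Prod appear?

[Type [Prod [Prod [Prod [Atom bool]] * [Atom a]] * [Atom bool]] → [Type [Prod [Atom a]]]]

4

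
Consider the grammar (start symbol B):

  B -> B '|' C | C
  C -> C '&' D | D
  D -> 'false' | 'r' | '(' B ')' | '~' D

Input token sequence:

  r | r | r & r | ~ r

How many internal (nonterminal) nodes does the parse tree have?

15

[B [B [B [B [C [D r]]] | [C [D r]]] | [C [C [D r]] & [D r]]] | [C [D ~ [D r]]]]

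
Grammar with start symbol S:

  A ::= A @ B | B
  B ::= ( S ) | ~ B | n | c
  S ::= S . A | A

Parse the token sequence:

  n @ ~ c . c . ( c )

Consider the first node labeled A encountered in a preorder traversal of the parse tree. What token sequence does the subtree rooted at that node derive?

n @ ~ c

[S [S [S [A [A [B n]] @ [B ~ [B c]]]] . [A [B c]]] . [A [B ( [S [A [B c]]] )]]]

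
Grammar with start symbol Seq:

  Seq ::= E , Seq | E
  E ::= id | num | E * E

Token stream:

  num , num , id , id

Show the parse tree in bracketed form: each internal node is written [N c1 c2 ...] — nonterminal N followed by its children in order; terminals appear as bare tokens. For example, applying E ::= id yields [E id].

[Seq [E num] , [Seq [E num] , [Seq [E id] , [Seq [E id]]]]]

Seq
E , Seq
num , Seq
num , E , Seq
num , num , Seq
num , num , E , Seq
num , num , id , Seq
num , num , id , E
num , num , id , id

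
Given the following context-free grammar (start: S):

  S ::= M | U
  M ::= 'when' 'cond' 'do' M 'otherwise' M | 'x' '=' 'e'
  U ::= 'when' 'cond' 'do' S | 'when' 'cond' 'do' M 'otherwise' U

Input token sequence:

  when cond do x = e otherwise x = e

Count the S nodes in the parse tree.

1

[S [M when cond do [M x = e] otherwise [M x = e]]]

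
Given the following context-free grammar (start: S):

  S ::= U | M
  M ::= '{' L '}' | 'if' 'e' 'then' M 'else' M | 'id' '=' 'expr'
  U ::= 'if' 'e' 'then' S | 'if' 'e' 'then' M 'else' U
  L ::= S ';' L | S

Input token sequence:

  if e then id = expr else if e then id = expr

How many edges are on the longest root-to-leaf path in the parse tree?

5

[S [U if e then [M id = expr] else [U if e then [S [M id = expr]]]]]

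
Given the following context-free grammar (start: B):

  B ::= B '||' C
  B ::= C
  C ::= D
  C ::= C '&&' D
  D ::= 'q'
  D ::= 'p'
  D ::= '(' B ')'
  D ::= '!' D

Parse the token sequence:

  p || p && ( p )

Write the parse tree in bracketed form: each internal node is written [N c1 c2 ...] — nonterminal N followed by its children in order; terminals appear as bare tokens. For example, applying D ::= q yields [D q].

B
B || C
C || C
D || C
p || C
p || C && D
p || D && D
p || p && D
p || p && ( B )
p || p && ( C )
p || p && ( D )
p || p && ( p )

[B [B [C [D p]]] || [C [C [D p]] && [D ( [B [C [D p]]] )]]]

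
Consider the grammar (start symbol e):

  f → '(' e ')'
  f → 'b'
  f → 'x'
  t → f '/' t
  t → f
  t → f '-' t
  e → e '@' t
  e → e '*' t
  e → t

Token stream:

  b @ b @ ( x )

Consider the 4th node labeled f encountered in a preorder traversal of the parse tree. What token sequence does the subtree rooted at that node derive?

x

[e [e [e [t [f b]]] @ [t [f b]]] @ [t [f ( [e [t [f x]]] )]]]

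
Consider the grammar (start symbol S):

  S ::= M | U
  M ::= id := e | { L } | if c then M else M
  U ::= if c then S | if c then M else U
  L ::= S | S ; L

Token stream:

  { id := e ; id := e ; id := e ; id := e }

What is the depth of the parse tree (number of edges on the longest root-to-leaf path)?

8

[S [M { [L [S [M id := e]] ; [L [S [M id := e]] ; [L [S [M id := e]] ; [L [S [M id := e]]]]]] }]]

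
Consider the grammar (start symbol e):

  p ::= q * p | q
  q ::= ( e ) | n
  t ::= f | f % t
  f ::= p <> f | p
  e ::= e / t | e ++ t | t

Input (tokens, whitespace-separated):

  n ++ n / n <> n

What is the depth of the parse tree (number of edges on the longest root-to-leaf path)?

[e [e [e [t [f [p [q n]]]]] ++ [t [f [p [q n]]]]] / [t [f [p [q n]] <> [f [p [q n]]]]]]

7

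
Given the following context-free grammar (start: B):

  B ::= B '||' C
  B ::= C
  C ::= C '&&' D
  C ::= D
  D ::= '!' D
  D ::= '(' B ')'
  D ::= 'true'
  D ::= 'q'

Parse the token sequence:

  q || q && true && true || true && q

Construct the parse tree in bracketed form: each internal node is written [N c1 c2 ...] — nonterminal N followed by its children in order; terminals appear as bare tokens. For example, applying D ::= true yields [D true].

[B [B [B [C [D q]]] || [C [C [C [D q]] && [D true]] && [D true]]] || [C [C [D true]] && [D q]]]

B
B || C
B || C || C
C || C || C
D || C || C
q || C || C
q || C && D || C
q || C && D && D || C
q || D && D && D || C
q || q && D && D || C
q || q && true && D || C
q || q && true && true || C
q || q && true && true || C && D
q || q && true && true || D && D
q || q && true && true || true && D
q || q && true && true || true && q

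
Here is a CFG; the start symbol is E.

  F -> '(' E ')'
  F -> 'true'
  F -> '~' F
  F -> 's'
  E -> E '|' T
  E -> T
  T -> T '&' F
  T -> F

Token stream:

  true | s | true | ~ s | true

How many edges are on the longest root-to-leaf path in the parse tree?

[E [E [E [E [E [T [F true]]] | [T [F s]]] | [T [F true]]] | [T [F ~ [F s]]]] | [T [F true]]]

7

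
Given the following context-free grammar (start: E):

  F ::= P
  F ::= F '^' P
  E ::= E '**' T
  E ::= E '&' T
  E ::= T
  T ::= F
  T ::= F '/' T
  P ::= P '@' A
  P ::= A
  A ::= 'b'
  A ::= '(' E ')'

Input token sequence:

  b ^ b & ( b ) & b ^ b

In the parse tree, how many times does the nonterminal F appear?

6

[E [E [E [T [F [F [P [A b]]] ^ [P [A b]]]]] & [T [F [P [A ( [E [T [F [P [A b]]]]] )]]]]] & [T [F [F [P [A b]]] ^ [P [A b]]]]]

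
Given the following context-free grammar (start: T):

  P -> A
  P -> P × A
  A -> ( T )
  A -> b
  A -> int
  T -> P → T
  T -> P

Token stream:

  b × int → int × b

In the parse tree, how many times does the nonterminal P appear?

4

[T [P [P [A b]] × [A int]] → [T [P [P [A int]] × [A b]]]]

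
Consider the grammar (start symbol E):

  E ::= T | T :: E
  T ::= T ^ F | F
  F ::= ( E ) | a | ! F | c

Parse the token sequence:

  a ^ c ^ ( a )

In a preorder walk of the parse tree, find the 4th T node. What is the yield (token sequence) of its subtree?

a

[E [T [T [T [F a]] ^ [F c]] ^ [F ( [E [T [F a]]] )]]]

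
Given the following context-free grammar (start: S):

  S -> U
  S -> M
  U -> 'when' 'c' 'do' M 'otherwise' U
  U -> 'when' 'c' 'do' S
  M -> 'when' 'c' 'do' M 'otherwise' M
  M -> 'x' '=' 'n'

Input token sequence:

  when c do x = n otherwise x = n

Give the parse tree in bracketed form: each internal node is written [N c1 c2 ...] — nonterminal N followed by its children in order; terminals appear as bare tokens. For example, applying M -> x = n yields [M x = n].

S
M
when c do M otherwise M
when c do x = n otherwise M
when c do x = n otherwise x = n

[S [M when c do [M x = n] otherwise [M x = n]]]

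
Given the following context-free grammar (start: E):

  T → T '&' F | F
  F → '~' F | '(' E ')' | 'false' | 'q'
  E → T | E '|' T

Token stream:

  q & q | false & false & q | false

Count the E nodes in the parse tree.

3

[E [E [E [T [T [F q]] & [F q]]] | [T [T [T [F false]] & [F false]] & [F q]]] | [T [F false]]]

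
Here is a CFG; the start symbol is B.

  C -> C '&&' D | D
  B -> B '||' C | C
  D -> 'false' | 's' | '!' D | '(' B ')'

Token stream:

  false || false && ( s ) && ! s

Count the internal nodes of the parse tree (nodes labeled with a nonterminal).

14

[B [B [C [D false]]] || [C [C [C [D false]] && [D ( [B [C [D s]]] )]] && [D ! [D s]]]]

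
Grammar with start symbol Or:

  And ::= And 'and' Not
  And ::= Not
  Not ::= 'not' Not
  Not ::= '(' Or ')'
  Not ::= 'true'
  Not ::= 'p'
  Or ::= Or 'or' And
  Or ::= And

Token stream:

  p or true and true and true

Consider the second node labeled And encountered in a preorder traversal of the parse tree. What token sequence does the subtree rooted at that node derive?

[Or [Or [And [Not p]]] or [And [And [And [Not true]] and [Not true]] and [Not true]]]

true and true and true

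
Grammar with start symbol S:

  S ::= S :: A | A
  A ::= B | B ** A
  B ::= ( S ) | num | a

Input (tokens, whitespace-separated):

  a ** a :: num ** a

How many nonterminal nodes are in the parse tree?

[S [S [A [B a] ** [A [B a]]]] :: [A [B num] ** [A [B a]]]]

10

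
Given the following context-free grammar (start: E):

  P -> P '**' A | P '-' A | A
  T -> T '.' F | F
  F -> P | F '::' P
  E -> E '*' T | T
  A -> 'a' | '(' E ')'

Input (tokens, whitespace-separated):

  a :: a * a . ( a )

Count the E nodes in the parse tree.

3

[E [E [T [F [F [P [A a]]] :: [P [A a]]]]] * [T [T [F [P [A a]]]] . [F [P [A ( [E [T [F [P [A a]]]]] )]]]]]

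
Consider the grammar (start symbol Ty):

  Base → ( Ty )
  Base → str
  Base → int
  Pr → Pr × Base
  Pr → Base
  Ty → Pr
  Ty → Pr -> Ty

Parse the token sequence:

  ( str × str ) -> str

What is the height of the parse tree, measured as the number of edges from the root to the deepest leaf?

7

[Ty [Pr [Base ( [Ty [Pr [Pr [Base str]] × [Base str]]] )]] -> [Ty [Pr [Base str]]]]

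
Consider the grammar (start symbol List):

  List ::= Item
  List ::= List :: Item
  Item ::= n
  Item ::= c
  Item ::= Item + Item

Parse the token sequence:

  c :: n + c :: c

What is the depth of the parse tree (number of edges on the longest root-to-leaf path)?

4

[List [List [List [Item c]] :: [Item [Item n] + [Item c]]] :: [Item c]]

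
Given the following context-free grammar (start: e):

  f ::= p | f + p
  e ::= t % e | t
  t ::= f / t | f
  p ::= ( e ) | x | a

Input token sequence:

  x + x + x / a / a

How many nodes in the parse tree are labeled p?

[e [t [f [f [f [p x]] + [p x]] + [p x]] / [t [f [p a]] / [t [f [p a]]]]]]

5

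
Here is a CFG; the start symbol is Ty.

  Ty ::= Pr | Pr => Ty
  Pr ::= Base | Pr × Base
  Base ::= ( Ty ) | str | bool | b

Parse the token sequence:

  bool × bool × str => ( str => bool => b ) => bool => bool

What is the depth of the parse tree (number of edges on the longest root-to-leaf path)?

9

[Ty [Pr [Pr [Pr [Base bool]] × [Base bool]] × [Base str]] => [Ty [Pr [Base ( [Ty [Pr [Base str]] => [Ty [Pr [Base bool]] => [Ty [Pr [Base b]]]]] )]] => [Ty [Pr [Base bool]] => [Ty [Pr [Base bool]]]]]]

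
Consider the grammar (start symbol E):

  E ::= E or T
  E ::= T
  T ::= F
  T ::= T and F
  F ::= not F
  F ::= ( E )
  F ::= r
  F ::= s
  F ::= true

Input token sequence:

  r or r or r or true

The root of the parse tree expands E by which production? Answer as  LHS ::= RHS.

E ::= E or T

[E [E [E [E [T [F r]]] or [T [F r]]] or [T [F r]]] or [T [F true]]]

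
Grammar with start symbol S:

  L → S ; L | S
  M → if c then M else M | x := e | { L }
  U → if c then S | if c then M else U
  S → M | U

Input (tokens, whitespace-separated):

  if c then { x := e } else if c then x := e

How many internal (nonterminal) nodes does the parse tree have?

9

[S [U if c then [M { [L [S [M x := e]]] }] else [U if c then [S [M x := e]]]]]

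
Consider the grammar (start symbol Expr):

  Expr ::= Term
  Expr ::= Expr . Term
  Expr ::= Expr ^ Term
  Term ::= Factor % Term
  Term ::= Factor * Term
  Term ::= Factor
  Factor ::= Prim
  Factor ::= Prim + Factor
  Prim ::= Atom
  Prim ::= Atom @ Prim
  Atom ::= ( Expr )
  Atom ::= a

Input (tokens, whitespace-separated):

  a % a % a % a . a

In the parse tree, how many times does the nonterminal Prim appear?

5

[Expr [Expr [Term [Factor [Prim [Atom a]]] % [Term [Factor [Prim [Atom a]]] % [Term [Factor [Prim [Atom a]]] % [Term [Factor [Prim [Atom a]]]]]]]] . [Term [Factor [Prim [Atom a]]]]]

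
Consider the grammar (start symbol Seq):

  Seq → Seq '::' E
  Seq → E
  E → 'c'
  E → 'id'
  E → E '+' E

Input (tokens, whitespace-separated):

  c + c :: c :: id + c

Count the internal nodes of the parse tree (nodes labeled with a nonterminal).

10

[Seq [Seq [Seq [E [E c] + [E c]]] :: [E c]] :: [E [E id] + [E c]]]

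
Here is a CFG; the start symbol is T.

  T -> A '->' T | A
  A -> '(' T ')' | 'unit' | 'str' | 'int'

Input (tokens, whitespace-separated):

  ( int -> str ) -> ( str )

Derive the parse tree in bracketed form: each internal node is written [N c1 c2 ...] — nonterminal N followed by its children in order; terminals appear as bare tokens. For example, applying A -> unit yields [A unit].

T
A -> T
( T ) -> T
( A -> T ) -> T
( int -> T ) -> T
( int -> A ) -> T
( int -> str ) -> T
( int -> str ) -> A
( int -> str ) -> ( T )
( int -> str ) -> ( A )
( int -> str ) -> ( str )

[T [A ( [T [A int] -> [T [A str]]] )] -> [T [A ( [T [A str]] )]]]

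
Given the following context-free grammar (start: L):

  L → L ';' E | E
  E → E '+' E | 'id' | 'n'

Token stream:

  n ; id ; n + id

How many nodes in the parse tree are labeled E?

[L [L [L [E n]] ; [E id]] ; [E [E n] + [E id]]]

5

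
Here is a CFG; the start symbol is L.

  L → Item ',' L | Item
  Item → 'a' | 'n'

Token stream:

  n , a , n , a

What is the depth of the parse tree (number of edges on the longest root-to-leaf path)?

[L [Item n] , [L [Item a] , [L [Item n] , [L [Item a]]]]]

5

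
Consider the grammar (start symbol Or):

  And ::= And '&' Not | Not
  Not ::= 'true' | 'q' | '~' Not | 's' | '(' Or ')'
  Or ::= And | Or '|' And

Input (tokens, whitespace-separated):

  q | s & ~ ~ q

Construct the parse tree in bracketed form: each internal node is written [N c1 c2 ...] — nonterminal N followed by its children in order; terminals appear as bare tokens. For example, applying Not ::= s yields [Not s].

Or
Or | And
And | And
Not | And
q | And
q | And & Not
q | Not & Not
q | s & Not
q | s & ~ Not
q | s & ~ ~ Not
q | s & ~ ~ q

[Or [Or [And [Not q]]] | [And [And [Not s]] & [Not ~ [Not ~ [Not q]]]]]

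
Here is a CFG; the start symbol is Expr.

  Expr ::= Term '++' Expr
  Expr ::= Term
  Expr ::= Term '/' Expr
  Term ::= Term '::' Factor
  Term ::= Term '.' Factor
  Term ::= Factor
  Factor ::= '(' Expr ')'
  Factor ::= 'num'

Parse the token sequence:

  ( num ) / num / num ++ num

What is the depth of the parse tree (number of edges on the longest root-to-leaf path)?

[Expr [Term [Factor ( [Expr [Term [Factor num]]] )]] / [Expr [Term [Factor num]] / [Expr [Term [Factor num]] ++ [Expr [Term [Factor num]]]]]]

6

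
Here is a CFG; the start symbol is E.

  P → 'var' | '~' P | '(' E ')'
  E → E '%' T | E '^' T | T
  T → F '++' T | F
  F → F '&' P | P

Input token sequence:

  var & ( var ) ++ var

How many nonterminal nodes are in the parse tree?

13

[E [T [F [F [P var]] & [P ( [E [T [F [P var]]]] )]] ++ [T [F [P var]]]]]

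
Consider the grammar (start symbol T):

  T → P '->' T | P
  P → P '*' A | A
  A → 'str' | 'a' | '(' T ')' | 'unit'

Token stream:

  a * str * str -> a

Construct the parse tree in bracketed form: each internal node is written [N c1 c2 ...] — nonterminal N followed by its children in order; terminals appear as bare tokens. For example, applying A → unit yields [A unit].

[T [P [P [P [A a]] * [A str]] * [A str]] -> [T [P [A a]]]]

T
P -> T
P * A -> T
P * A * A -> T
A * A * A -> T
a * A * A -> T
a * str * A -> T
a * str * str -> T
a * str * str -> P
a * str * str -> A
a * str * str -> a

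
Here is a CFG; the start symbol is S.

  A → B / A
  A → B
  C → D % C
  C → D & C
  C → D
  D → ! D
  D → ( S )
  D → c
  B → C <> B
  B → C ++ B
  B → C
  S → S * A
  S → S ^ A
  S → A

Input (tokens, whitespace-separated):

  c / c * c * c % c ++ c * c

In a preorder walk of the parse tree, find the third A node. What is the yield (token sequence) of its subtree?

[S [S [S [S [A [B [C [D c]]] / [A [B [C [D c]]]]]] * [A [B [C [D c]]]]] * [A [B [C [D c] % [C [D c]]] ++ [B [C [D c]]]]]] * [A [B [C [D c]]]]]

c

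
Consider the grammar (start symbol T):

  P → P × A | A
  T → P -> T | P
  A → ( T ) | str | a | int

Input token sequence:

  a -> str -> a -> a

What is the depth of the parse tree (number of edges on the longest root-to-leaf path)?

[T [P [A a]] -> [T [P [A str]] -> [T [P [A a]] -> [T [P [A a]]]]]]

6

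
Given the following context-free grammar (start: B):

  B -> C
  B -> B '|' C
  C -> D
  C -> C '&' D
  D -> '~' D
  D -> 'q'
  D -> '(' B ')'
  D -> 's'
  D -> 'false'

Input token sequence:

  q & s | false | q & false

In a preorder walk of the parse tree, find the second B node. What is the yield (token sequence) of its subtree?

[B [B [B [C [C [D q]] & [D s]]] | [C [D false]]] | [C [C [D q]] & [D false]]]

q & s | false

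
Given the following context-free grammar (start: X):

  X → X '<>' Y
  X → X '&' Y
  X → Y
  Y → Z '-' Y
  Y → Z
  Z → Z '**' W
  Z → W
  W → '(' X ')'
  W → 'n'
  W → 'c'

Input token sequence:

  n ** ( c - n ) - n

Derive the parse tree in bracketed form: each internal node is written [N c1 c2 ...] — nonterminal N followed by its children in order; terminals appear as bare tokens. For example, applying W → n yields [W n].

[X [Y [Z [Z [W n]] ** [W ( [X [Y [Z [W c]] - [Y [Z [W n]]]]] )]] - [Y [Z [W n]]]]]

X
Y
Z - Y
Z ** W - Y
W ** W - Y
n ** W - Y
n ** ( X ) - Y
n ** ( Y ) - Y
n ** ( Z - Y ) - Y
n ** ( W - Y ) - Y
n ** ( c - Y ) - Y
n ** ( c - Z ) - Y
n ** ( c - W ) - Y
n ** ( c - n ) - Y
n ** ( c - n ) - Z
n ** ( c - n ) - W
n ** ( c - n ) - n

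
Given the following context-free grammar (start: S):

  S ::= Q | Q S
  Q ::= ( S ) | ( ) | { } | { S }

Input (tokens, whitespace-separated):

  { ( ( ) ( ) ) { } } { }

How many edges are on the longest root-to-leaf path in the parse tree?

[S [Q { [S [Q ( [S [Q ( )] [S [Q ( )]]] )] [S [Q { }]]] }] [S [Q { }]]]

7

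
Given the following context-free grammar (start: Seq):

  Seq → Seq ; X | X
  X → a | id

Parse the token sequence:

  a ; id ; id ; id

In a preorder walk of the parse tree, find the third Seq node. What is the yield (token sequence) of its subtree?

[Seq [Seq [Seq [Seq [X a]] ; [X id]] ; [X id]] ; [X id]]

a ; id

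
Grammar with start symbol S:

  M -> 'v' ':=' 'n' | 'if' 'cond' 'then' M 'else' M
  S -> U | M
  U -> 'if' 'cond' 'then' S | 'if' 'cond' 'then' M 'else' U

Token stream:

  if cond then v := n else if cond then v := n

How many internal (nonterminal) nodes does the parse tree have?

6

[S [U if cond then [M v := n] else [U if cond then [S [M v := n]]]]]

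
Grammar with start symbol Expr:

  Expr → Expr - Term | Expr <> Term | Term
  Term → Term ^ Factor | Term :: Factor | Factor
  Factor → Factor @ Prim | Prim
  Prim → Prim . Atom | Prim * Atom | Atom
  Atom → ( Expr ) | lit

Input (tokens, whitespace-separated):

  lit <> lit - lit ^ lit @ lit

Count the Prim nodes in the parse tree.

5

[Expr [Expr [Expr [Term [Factor [Prim [Atom lit]]]]] <> [Term [Factor [Prim [Atom lit]]]]] - [Term [Term [Factor [Prim [Atom lit]]]] ^ [Factor [Factor [Prim [Atom lit]]] @ [Prim [Atom lit]]]]]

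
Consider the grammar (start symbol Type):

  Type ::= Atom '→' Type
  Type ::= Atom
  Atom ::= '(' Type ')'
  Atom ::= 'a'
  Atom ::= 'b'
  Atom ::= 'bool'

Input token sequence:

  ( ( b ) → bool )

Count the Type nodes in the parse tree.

[Type [Atom ( [Type [Atom ( [Type [Atom b]] )] → [Type [Atom bool]]] )]]

4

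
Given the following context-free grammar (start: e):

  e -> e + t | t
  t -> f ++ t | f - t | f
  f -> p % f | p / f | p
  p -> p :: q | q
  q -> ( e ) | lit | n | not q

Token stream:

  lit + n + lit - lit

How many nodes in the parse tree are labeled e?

3

[e [e [e [t [f [p [q lit]]]]] + [t [f [p [q n]]]]] + [t [f [p [q lit]]] - [t [f [p [q lit]]]]]]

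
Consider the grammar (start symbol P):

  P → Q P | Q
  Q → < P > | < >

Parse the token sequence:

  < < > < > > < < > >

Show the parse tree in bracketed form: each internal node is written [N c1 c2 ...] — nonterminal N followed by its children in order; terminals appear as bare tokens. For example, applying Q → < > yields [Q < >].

P
Q P
< P > P
< Q P > P
< < > P > P
< < > Q > P
< < > < > > P
< < > < > > Q
< < > < > > < P >
< < > < > > < Q >
< < > < > > < < > >

[P [Q < [P [Q < >] [P [Q < >]]] >] [P [Q < [P [Q < >]] >]]]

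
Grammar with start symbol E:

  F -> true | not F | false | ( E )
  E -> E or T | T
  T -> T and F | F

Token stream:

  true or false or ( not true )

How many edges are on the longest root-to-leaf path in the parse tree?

[E [E [E [T [F true]]] or [T [F false]]] or [T [F ( [E [T [F not [F true]]]] )]]]

7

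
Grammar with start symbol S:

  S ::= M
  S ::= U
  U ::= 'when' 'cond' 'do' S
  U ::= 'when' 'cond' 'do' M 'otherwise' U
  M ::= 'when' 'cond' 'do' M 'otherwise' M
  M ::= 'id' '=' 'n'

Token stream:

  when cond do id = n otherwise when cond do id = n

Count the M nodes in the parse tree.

2

[S [U when cond do [M id = n] otherwise [U when cond do [S [M id = n]]]]]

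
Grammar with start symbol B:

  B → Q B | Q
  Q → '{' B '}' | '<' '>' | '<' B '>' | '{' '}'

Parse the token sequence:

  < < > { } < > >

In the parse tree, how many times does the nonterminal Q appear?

[B [Q < [B [Q < >] [B [Q { }] [B [Q < >]]]] >]]

4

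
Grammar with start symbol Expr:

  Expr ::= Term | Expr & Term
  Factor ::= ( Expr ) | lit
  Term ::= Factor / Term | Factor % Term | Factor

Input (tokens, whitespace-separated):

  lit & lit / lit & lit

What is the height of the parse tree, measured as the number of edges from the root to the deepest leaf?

[Expr [Expr [Expr [Term [Factor lit]]] & [Term [Factor lit] / [Term [Factor lit]]]] & [Term [Factor lit]]]

5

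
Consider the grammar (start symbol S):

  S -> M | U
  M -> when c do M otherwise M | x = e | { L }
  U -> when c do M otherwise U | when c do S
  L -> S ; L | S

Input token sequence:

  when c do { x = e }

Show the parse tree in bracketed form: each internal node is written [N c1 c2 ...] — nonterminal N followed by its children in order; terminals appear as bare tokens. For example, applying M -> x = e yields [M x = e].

S
U
when c do S
when c do M
when c do { L }
when c do { S }
when c do { M }
when c do { x = e }

[S [U when c do [S [M { [L [S [M x = e]]] }]]]]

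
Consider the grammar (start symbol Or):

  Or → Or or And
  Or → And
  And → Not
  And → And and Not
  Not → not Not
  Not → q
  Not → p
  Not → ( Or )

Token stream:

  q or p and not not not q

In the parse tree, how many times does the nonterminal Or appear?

[Or [Or [And [Not q]]] or [And [And [Not p]] and [Not not [Not not [Not not [Not q]]]]]]

2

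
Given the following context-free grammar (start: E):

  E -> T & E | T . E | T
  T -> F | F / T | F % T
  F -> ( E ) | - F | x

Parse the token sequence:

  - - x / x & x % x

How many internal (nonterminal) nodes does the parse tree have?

[E [T [F - [F - [F x]]] / [T [F x]]] & [E [T [F x] % [T [F x]]]]]

12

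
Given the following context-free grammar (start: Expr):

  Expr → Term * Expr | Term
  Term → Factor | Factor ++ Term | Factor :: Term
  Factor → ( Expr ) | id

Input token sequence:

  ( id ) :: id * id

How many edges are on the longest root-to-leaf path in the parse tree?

6

[Expr [Term [Factor ( [Expr [Term [Factor id]]] )] :: [Term [Factor id]]] * [Expr [Term [Factor id]]]]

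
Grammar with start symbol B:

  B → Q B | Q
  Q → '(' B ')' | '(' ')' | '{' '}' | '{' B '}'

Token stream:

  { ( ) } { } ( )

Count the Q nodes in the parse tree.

[B [Q { [B [Q ( )]] }] [B [Q { }] [B [Q ( )]]]]

4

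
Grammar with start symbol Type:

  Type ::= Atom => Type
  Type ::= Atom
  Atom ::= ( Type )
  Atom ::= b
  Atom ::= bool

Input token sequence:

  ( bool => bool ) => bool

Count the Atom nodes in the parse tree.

4

[Type [Atom ( [Type [Atom bool] => [Type [Atom bool]]] )] => [Type [Atom bool]]]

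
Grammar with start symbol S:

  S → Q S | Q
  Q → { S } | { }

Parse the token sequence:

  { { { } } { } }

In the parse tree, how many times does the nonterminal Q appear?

[S [Q { [S [Q { [S [Q { }]] }] [S [Q { }]]] }]]

4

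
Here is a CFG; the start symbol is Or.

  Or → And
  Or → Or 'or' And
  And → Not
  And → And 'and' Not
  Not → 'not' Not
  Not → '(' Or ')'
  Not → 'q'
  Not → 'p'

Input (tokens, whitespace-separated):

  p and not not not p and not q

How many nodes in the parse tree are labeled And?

[Or [And [And [And [Not p]] and [Not not [Not not [Not not [Not p]]]]] and [Not not [Not q]]]]

3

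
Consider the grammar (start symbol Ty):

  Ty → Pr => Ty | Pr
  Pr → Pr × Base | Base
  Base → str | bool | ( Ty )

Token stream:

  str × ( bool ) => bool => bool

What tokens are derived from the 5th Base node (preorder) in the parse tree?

[Ty [Pr [Pr [Base str]] × [Base ( [Ty [Pr [Base bool]]] )]] => [Ty [Pr [Base bool]] => [Ty [Pr [Base bool]]]]]

bool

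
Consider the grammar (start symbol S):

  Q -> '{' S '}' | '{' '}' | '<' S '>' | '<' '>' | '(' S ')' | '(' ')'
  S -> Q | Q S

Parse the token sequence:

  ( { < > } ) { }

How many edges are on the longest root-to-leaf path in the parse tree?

[S [Q ( [S [Q { [S [Q < >]] }]] )] [S [Q { }]]]

6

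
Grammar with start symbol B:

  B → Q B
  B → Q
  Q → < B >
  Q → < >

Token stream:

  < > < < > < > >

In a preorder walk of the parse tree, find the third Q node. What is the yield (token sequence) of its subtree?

< >

[B [Q < >] [B [Q < [B [Q < >] [B [Q < >]]] >]]]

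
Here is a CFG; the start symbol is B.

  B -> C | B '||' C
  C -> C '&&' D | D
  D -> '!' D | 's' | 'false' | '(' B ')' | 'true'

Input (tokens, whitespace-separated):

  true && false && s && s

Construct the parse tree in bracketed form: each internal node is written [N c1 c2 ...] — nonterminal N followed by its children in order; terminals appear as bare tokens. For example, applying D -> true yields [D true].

[B [C [C [C [C [D true]] && [D false]] && [D s]] && [D s]]]

B
C
C && D
C && D && D
C && D && D && D
D && D && D && D
true && D && D && D
true && false && D && D
true && false && s && D
true && false && s && s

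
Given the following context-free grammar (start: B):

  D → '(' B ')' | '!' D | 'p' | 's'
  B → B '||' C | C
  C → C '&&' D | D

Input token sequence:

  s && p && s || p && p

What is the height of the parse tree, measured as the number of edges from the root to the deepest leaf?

[B [B [C [C [C [D s]] && [D p]] && [D s]]] || [C [C [D p]] && [D p]]]

6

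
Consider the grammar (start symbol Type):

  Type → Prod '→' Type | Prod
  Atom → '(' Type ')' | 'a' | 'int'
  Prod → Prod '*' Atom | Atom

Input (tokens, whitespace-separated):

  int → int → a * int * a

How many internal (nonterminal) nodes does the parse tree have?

13

[Type [Prod [Atom int]] → [Type [Prod [Atom int]] → [Type [Prod [Prod [Prod [Atom a]] * [Atom int]] * [Atom a]]]]]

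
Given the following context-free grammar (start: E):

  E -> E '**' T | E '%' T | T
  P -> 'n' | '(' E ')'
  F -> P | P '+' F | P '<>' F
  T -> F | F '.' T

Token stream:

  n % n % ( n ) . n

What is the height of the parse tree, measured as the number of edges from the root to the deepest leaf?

8

[E [E [E [T [F [P n]]]] % [T [F [P n]]]] % [T [F [P ( [E [T [F [P n]]]] )]] . [T [F [P n]]]]]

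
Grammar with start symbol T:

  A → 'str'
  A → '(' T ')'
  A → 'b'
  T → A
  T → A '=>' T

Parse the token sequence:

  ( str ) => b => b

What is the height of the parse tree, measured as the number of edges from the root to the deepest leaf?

[T [A ( [T [A str]] )] => [T [A b] => [T [A b]]]]

4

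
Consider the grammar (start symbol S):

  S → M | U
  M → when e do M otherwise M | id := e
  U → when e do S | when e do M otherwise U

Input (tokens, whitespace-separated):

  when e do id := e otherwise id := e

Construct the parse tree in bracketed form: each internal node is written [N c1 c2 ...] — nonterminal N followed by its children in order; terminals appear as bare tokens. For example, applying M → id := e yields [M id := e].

S
M
when e do M otherwise M
when e do id := e otherwise M
when e do id := e otherwise id := e

[S [M when e do [M id := e] otherwise [M id := e]]]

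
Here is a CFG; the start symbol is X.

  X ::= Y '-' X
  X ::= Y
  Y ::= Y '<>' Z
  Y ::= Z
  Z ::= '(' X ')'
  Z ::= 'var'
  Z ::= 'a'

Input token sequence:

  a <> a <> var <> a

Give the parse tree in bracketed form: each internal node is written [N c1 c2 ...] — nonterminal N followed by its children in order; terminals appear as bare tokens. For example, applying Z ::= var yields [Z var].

[X [Y [Y [Y [Y [Z a]] <> [Z a]] <> [Z var]] <> [Z a]]]

X
Y
Y <> Z
Y <> Z <> Z
Y <> Z <> Z <> Z
Z <> Z <> Z <> Z
a <> Z <> Z <> Z
a <> a <> Z <> Z
a <> a <> var <> Z
a <> a <> var <> a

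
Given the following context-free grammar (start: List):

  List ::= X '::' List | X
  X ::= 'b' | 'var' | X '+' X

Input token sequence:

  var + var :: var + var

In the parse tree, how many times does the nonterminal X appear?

6

[List [X [X var] + [X var]] :: [List [X [X var] + [X var]]]]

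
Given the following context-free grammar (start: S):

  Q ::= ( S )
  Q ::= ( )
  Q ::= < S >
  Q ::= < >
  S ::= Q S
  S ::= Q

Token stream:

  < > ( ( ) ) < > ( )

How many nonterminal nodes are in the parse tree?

10

[S [Q < >] [S [Q ( [S [Q ( )]] )] [S [Q < >] [S [Q ( )]]]]]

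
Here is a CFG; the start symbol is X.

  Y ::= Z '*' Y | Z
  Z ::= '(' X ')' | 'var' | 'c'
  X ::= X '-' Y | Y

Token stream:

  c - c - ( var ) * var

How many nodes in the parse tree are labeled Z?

[X [X [X [Y [Z c]]] - [Y [Z c]]] - [Y [Z ( [X [Y [Z var]]] )] * [Y [Z var]]]]

5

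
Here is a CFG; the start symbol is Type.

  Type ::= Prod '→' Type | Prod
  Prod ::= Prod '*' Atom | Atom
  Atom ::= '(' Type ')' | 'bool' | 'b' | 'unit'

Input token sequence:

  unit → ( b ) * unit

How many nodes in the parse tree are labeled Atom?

[Type [Prod [Atom unit]] → [Type [Prod [Prod [Atom ( [Type [Prod [Atom b]]] )]] * [Atom unit]]]]

4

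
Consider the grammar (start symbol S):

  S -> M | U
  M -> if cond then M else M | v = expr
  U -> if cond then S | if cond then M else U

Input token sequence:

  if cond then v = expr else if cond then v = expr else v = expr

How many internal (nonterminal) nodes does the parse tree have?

6

[S [M if cond then [M v = expr] else [M if cond then [M v = expr] else [M v = expr]]]]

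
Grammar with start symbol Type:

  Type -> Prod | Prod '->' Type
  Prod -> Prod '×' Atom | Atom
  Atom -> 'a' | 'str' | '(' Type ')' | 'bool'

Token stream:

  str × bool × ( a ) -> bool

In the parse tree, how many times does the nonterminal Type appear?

[Type [Prod [Prod [Prod [Atom str]] × [Atom bool]] × [Atom ( [Type [Prod [Atom a]]] )]] -> [Type [Prod [Atom bool]]]]

3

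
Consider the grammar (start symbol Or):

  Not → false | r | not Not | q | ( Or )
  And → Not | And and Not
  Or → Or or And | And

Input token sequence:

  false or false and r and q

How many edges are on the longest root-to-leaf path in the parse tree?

[Or [Or [And [Not false]]] or [And [And [And [Not false]] and [Not r]] and [Not q]]]

5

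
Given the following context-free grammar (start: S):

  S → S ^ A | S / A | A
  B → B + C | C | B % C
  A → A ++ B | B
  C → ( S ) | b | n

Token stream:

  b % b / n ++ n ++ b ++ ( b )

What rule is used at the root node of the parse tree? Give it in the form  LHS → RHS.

S → S / A

[S [S [A [B [B [C b]] % [C b]]]] / [A [A [A [A [B [C n]]] ++ [B [C n]]] ++ [B [C b]]] ++ [B [C ( [S [A [B [C b]]]] )]]]]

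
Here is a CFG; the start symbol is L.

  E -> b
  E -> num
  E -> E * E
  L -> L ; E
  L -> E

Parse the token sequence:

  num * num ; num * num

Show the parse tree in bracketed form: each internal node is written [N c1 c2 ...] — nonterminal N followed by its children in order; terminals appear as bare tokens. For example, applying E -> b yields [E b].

[L [L [E [E num] * [E num]]] ; [E [E num] * [E num]]]

L
L ; E
E ; E
E * E ; E
num * E ; E
num * num ; E
num * num ; E * E
num * num ; num * E
num * num ; num * num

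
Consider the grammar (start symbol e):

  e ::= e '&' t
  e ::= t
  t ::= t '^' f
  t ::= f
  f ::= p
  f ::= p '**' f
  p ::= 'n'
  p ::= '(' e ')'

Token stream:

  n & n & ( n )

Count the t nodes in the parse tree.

4

[e [e [e [t [f [p n]]]] & [t [f [p n]]]] & [t [f [p ( [e [t [f [p n]]]] )]]]]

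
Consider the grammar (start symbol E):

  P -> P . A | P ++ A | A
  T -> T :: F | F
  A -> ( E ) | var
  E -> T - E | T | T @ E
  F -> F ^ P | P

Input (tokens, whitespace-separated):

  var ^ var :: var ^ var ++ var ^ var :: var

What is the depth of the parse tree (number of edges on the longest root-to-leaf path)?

[E [T [T [T [F [F [P [A var]]] ^ [P [A var]]]] :: [F [F [F [P [A var]]] ^ [P [P [A var]] ++ [A var]]] ^ [P [A var]]]] :: [F [P [A var]]]]]

8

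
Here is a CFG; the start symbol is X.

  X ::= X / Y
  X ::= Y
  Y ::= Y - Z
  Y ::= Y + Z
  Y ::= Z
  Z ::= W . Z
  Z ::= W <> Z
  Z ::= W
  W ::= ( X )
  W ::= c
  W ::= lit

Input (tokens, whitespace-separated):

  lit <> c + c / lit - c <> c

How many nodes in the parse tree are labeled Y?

4

[X [X [Y [Y [Z [W lit] <> [Z [W c]]]] + [Z [W c]]]] / [Y [Y [Z [W lit]]] - [Z [W c] <> [Z [W c]]]]]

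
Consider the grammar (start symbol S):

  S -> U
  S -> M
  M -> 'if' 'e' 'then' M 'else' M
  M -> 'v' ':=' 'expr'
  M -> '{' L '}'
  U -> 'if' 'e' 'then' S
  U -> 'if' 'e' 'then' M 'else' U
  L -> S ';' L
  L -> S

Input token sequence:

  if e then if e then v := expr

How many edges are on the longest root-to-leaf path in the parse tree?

[S [U if e then [S [U if e then [S [M v := expr]]]]]]

6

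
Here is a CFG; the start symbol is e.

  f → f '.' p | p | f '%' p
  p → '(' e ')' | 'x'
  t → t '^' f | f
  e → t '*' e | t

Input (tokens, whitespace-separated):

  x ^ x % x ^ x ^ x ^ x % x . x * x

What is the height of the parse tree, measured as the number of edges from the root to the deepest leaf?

8

[e [t [t [t [t [t [f [p x]]] ^ [f [f [p x]] % [p x]]] ^ [f [p x]]] ^ [f [p x]]] ^ [f [f [f [p x]] % [p x]] . [p x]]] * [e [t [f [p x]]]]]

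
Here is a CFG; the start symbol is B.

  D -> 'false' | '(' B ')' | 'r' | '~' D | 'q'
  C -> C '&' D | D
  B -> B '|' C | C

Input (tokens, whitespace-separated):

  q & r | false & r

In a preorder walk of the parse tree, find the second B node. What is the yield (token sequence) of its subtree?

[B [B [C [C [D q]] & [D r]]] | [C [C [D false]] & [D r]]]

q & r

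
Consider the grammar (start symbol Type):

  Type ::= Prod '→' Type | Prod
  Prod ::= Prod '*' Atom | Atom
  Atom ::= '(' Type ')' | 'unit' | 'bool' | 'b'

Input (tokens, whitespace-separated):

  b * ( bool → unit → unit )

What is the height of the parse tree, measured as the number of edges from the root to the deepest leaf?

8

[Type [Prod [Prod [Atom b]] * [Atom ( [Type [Prod [Atom bool]] → [Type [Prod [Atom unit]] → [Type [Prod [Atom unit]]]]] )]]]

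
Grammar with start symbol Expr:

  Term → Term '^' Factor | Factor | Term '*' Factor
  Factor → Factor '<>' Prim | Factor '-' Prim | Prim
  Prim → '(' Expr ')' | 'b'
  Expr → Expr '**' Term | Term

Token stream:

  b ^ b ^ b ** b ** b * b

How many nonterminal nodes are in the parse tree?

[Expr [Expr [Expr [Term [Term [Term [Factor [Prim b]]] ^ [Factor [Prim b]]] ^ [Factor [Prim b]]]] ** [Term [Factor [Prim b]]]] ** [Term [Term [Factor [Prim b]]] * [Factor [Prim b]]]]

21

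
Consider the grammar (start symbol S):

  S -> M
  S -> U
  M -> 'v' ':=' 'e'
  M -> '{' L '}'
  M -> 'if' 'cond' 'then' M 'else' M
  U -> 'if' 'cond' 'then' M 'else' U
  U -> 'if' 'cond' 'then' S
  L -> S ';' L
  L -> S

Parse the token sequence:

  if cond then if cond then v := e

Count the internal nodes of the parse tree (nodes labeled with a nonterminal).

6

[S [U if cond then [S [U if cond then [S [M v := e]]]]]]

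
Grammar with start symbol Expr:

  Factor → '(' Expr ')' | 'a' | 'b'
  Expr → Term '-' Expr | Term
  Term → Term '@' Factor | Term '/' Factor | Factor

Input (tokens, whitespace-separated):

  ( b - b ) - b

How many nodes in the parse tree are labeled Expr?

[Expr [Term [Factor ( [Expr [Term [Factor b]] - [Expr [Term [Factor b]]]] )]] - [Expr [Term [Factor b]]]]

4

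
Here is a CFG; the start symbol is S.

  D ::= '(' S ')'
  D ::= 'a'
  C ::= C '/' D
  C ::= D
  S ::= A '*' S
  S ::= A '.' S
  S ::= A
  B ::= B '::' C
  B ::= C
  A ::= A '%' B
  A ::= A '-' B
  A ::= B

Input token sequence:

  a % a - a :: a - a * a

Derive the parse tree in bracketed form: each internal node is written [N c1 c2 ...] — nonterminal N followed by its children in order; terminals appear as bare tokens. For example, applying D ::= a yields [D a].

[S [A [A [A [A [B [C [D a]]]] % [B [C [D a]]]] - [B [B [C [D a]]] :: [C [D a]]]] - [B [C [D a]]]] * [S [A [B [C [D a]]]]]]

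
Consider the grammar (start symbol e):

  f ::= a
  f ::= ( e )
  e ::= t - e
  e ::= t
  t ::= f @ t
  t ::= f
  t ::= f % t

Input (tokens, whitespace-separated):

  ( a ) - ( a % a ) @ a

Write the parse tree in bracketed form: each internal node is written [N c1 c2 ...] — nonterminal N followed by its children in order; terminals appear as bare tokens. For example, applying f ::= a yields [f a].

[e [t [f ( [e [t [f a]]] )]] - [e [t [f ( [e [t [f a] % [t [f a]]]] )] @ [t [f a]]]]]

e
t - e
f - e
( e ) - e
( t ) - e
( f ) - e
( a ) - e
( a ) - t
( a ) - f @ t
( a ) - ( e ) @ t
( a ) - ( t ) @ t
( a ) - ( f % t ) @ t
( a ) - ( a % t ) @ t
( a ) - ( a % f ) @ t
( a ) - ( a % a ) @ t
( a ) - ( a % a ) @ f
( a ) - ( a % a ) @ a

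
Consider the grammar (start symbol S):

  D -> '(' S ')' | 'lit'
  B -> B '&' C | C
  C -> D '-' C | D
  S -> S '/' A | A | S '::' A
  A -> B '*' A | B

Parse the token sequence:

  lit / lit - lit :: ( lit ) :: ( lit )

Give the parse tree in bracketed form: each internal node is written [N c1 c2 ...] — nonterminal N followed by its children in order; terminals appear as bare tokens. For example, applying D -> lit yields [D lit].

[S [S [S [S [A [B [C [D lit]]]]] / [A [B [C [D lit] - [C [D lit]]]]]] :: [A [B [C [D ( [S [A [B [C [D lit]]]]] )]]]]] :: [A [B [C [D ( [S [A [B [C [D lit]]]]] )]]]]]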